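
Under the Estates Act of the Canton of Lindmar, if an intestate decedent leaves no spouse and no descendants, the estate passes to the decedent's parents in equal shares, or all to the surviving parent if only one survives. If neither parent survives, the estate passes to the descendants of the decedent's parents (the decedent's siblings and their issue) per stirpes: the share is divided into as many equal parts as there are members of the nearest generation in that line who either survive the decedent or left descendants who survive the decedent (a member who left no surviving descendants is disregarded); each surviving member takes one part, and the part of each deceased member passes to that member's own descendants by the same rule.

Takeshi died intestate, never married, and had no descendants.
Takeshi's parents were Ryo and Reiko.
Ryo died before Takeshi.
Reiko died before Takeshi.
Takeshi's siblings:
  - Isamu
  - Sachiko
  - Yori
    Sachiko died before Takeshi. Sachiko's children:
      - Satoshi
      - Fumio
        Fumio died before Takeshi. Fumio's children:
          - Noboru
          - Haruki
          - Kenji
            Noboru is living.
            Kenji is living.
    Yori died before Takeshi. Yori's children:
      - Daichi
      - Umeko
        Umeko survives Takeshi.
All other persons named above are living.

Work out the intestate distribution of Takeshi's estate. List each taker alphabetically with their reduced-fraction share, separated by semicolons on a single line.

Daichi 1/6; Haruki 1/18; Isamu 1/3; Kenji 1/18; Noboru 1/18; Satoshi 1/6; Umeko 1/6

Neither parent survives and there are no descendants, so the estate passes to Takeshi's siblings and their issue per stirpes.
The estate is divided into 3 equal shares of 1/3 among Isamu, Sachiko, Yori.
Isamu is living and takes 1/3.
Sachiko predeceased; the 1/3 allotted to Sachiko's branch passes to Sachiko's issue by representation.
The 1/3 is divided into 2 equal shares of 1/6 among Satoshi, Fumio.
Satoshi is living and takes 1/6.
Fumio predeceased; the 1/6 allotted to Fumio's branch passes to Fumio's issue by representation.
The 1/6 is divided into 3 equal shares of 1/18 among Noboru, Haruki, Kenji.
Noboru is living and takes 1/18.
Haruki is living and takes 1/18.
Kenji is living and takes 1/18.
Yori predeceased; the 1/3 allotted to Yori's branch passes to Yori's issue by representation.
The 1/3 is divided into 2 equal shares of 1/6 among Daichi, Umeko.
Daichi is living and takes 1/6.
Umeko is living and takes 1/6.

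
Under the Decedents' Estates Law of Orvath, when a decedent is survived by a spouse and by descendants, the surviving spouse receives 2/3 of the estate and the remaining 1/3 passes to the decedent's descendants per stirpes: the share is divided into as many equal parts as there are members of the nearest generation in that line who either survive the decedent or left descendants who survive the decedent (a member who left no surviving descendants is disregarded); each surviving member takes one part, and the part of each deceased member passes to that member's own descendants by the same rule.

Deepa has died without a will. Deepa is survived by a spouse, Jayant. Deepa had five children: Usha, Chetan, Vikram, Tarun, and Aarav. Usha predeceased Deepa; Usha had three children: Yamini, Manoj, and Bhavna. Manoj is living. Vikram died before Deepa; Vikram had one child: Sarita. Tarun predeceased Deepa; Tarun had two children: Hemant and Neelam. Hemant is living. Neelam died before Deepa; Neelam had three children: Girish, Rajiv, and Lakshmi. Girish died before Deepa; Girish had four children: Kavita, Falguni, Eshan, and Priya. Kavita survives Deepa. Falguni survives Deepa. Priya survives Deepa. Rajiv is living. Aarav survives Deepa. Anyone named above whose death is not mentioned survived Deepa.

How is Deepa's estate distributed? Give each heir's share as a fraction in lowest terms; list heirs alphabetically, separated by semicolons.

Jayant, as surviving spouse, takes 2/3.
The remaining 1/3 passes to Deepa's descendants per stirpes.
The 1/3 is divided into 5 equal shares of 1/15 among Usha, Chetan, Vikram, Tarun, Aarav.
Usha predeceased; the 1/15 allotted to Usha's branch passes to Usha's issue by representation.
The 1/15 is divided into 3 equal shares of 1/45 among Yamini, Manoj, Bhavna.
Yamini is living and takes 1/45.
Manoj is living and takes 1/45.
Bhavna is living and takes 1/45.
Chetan is living and takes 1/15.
Vikram predeceased; the 1/15 allotted to Vikram's branch passes to Vikram's issue by representation.
Sarita is the sole taker at this level and receives the full 1/15.
Tarun predeceased; the 1/15 allotted to Tarun's branch passes to Tarun's issue by representation.
The 1/15 is divided into 2 equal shares of 1/30 among Hemant, Neelam.
Hemant is living and takes 1/30.
Neelam predeceased; the 1/30 allotted to Neelam's branch passes to Neelam's issue by representation.
The 1/30 is divided into 3 equal shares of 1/90 among Girish, Rajiv, Lakshmi.
Girish predeceased; the 1/90 allotted to Girish's branch passes to Girish's issue by representation.
The 1/90 is divided into 4 equal shares of 1/360 among Kavita, Falguni, Eshan, Priya.
Kavita is living and takes 1/360.
Falguni is living and takes 1/360.
Eshan is living and takes 1/360.
Priya is living and takes 1/360.
Rajiv is living and takes 1/90.
Lakshmi is living and takes 1/90.
Aarav is living and takes 1/15.

Aarav 1/15; Bhavna 1/45; Chetan 1/15; Eshan 1/360; Falguni 1/360; Hemant 1/30; Jayant 2/3; Kavita 1/360; Lakshmi 1/90; Manoj 1/45; Priya 1/360; Rajiv 1/90; Sarita 1/15; Yamini 1/45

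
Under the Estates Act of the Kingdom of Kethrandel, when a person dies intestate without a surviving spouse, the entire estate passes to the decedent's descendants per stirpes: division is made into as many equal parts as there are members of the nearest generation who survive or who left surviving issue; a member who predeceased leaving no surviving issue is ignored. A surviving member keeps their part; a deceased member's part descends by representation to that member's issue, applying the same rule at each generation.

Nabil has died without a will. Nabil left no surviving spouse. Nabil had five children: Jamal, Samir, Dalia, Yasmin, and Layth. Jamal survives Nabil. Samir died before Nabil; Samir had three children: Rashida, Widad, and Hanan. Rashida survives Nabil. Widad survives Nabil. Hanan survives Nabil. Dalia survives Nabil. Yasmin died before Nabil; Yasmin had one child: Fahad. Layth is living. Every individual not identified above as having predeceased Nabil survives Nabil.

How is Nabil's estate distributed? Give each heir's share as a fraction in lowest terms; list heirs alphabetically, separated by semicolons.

Dalia 1/5; Fahad 1/5; Hanan 1/15; Jamal 1/5; Layth 1/5; Rashida 1/15; Widad 1/15

There is no surviving spouse, so the entire estate passes to Nabil's descendants per stirpes.
The estate is divided into 5 equal shares of 1/5 among Jamal, Samir, Dalia, Yasmin, Layth.
Jamal is living and takes 1/5.
Samir predeceased; the 1/5 allotted to Samir's branch passes to Samir's issue by representation.
The 1/5 is divided into 3 equal shares of 1/15 among Rashida, Widad, Hanan.
Rashida is living and takes 1/15.
Widad is living and takes 1/15.
Hanan is living and takes 1/15.
Dalia is living and takes 1/5.
Yasmin predeceased; the 1/5 allotted to Yasmin's branch passes to Yasmin's issue by representation.
Fahad is the sole taker at this level and receives the full 1/5.
Layth is living and takes 1/5.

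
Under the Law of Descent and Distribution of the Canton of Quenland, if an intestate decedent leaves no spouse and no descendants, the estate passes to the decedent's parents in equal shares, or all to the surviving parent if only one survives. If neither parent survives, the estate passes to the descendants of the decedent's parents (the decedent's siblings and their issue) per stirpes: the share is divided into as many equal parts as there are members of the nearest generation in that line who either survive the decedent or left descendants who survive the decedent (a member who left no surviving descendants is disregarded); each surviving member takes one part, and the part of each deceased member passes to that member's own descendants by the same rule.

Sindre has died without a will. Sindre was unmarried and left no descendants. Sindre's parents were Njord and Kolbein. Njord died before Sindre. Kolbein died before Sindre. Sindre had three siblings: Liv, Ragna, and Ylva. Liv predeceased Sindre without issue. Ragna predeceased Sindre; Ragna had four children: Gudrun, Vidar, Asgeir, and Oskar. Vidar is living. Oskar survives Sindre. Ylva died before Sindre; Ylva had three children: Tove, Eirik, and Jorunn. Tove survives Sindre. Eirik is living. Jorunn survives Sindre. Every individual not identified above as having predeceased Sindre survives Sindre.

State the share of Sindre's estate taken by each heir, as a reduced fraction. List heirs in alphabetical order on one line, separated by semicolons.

Asgeir 1/8; Eirik 1/6; Gudrun 1/8; Jorunn 1/6; Oskar 1/8; Tove 1/6; Vidar 1/8

Neither parent survives and there are no descendants, so the estate passes to Sindre's siblings and their issue per stirpes.
Liv left no surviving issue, so that branch lapses and is disregarded.
The estate is divided into 2 equal shares of 1/2 among Ragna, Ylva.
Ragna predeceased; the 1/2 allotted to Ragna's branch passes to Ragna's issue by representation.
The 1/2 is divided into 4 equal shares of 1/8 among Gudrun, Vidar, Asgeir, Oskar.
Gudrun is living and takes 1/8.
Vidar is living and takes 1/8.
Asgeir is living and takes 1/8.
Oskar is living and takes 1/8.
Ylva predeceased; the 1/2 allotted to Ylva's branch passes to Ylva's issue by representation.
The 1/2 is divided into 3 equal shares of 1/6 among Tove, Eirik, Jorunn.
Tove is living and takes 1/6.
Eirik is living and takes 1/6.
Jorunn is living and takes 1/6.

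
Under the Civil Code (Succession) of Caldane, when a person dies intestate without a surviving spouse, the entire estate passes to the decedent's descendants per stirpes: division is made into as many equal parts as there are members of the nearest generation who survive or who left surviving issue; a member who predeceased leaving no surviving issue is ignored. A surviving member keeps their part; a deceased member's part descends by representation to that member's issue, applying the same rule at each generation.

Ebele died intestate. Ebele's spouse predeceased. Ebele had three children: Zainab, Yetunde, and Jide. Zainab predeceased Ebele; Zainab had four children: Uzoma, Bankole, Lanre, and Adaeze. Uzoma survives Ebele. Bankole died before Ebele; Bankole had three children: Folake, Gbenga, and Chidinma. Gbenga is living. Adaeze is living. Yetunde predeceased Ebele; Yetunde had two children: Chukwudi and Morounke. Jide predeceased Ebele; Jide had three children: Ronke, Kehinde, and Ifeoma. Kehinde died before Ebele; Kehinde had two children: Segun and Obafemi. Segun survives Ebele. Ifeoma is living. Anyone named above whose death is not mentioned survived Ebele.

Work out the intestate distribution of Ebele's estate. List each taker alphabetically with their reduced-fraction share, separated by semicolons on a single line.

There is no surviving spouse, so the entire estate passes to Ebele's descendants per stirpes.
The estate is divided into 3 equal shares of 1/3 among Zainab, Yetunde, Jide.
Zainab predeceased; the 1/3 allotted to Zainab's branch passes to Zainab's issue by representation.
The 1/3 is divided into 4 equal shares of 1/12 among Uzoma, Bankole, Lanre, Adaeze.
Uzoma is living and takes 1/12.
Bankole predeceased; the 1/12 allotted to Bankole's branch passes to Bankole's issue by representation.
The 1/12 is divided into 3 equal shares of 1/36 among Folake, Gbenga, Chidinma.
Folake is living and takes 1/36.
Gbenga is living and takes 1/36.
Chidinma is living and takes 1/36.
Lanre is living and takes 1/12.
Adaeze is living and takes 1/12.
Yetunde predeceased; the 1/3 allotted to Yetunde's branch passes to Yetunde's issue by representation.
The 1/3 is divided into 2 equal shares of 1/6 among Chukwudi, Morounke.
Chukwudi is living and takes 1/6.
Morounke is living and takes 1/6.
Jide predeceased; the 1/3 allotted to Jide's branch passes to Jide's issue by representation.
The 1/3 is divided into 3 equal shares of 1/9 among Ronke, Kehinde, Ifeoma.
Ronke is living and takes 1/9.
Kehinde predeceased; the 1/9 allotted to Kehinde's branch passes to Kehinde's issue by representation.
The 1/9 is divided into 2 equal shares of 1/18 among Segun, Obafemi.
Segun is living and takes 1/18.
Obafemi is living and takes 1/18.
Ifeoma is living and takes 1/9.

Adaeze 1/12; Chidinma 1/36; Chukwudi 1/6; Folake 1/36; Gbenga 1/36; Ifeoma 1/9; Lanre 1/12; Morounke 1/6; Obafemi 1/18; Ronke 1/9; Segun 1/18; Uzoma 1/12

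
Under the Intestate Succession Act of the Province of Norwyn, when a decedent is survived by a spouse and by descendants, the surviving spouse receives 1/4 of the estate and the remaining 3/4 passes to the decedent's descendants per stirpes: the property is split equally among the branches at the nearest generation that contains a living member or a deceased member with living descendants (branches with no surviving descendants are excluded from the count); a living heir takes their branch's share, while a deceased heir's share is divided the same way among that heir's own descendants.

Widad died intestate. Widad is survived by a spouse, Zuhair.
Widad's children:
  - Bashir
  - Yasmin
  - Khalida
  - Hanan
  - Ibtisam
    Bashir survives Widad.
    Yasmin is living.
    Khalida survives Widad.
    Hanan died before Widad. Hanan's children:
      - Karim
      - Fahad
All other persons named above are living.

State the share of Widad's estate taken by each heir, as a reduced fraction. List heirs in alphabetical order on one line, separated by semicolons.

Zuhair, as surviving spouse, takes 1/4.
The remaining 3/4 passes to Widad's descendants per stirpes.
The 3/4 is divided into 5 equal shares of 3/20 among Bashir, Yasmin, Khalida, Hanan, Ibtisam.
Bashir is living and takes 3/20.
Yasmin is living and takes 3/20.
Khalida is living and takes 3/20.
Hanan predeceased; the 3/20 allotted to Hanan's branch passes to Hanan's issue by representation.
The 3/20 is divided into 2 equal shares of 3/40 among Karim, Fahad.
Karim is living and takes 3/40.
Fahad is living and takes 3/40.
Ibtisam is living and takes 3/20.

Bashir 3/20; Fahad 3/40; Ibtisam 3/20; Karim 3/40; Khalida 3/20; Yasmin 3/20; Zuhair 1/4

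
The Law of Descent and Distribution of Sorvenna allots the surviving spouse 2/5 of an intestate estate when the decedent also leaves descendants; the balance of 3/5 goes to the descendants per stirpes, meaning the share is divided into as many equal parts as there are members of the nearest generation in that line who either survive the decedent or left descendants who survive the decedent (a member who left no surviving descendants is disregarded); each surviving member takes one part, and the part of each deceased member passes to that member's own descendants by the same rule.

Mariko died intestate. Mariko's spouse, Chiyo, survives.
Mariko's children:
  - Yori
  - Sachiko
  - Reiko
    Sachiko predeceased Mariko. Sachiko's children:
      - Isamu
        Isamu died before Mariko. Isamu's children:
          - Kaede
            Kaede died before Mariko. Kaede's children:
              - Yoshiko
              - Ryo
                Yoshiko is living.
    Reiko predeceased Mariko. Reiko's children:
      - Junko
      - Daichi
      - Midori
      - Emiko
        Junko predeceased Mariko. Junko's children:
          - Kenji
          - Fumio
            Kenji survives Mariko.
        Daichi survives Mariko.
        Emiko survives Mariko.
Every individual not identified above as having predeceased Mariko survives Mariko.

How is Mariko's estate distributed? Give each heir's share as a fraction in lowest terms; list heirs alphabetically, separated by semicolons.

Chiyo, as surviving spouse, takes 2/5.
The remaining 3/5 passes to Mariko's descendants per stirpes.
The 3/5 is divided into 3 equal shares of 1/5 among Yori, Sachiko, Reiko.
Yori is living and takes 1/5.
Sachiko predeceased; the 1/5 allotted to Sachiko's branch passes to Sachiko's issue by representation.
Isamu's line is the sole branch at this level, so the full 1/5 passes to Isamu's issue by representation.
Kaede's line is the sole branch at this level, so the full 1/5 passes to Kaede's issue by representation.
The 1/5 is divided into 2 equal shares of 1/10 among Yoshiko, Ryo.
Yoshiko is living and takes 1/10.
Ryo is living and takes 1/10.
Reiko predeceased; the 1/5 allotted to Reiko's branch passes to Reiko's issue by representation.
The 1/5 is divided into 4 equal shares of 1/20 among Junko, Daichi, Midori, Emiko.
Junko predeceased; the 1/20 allotted to Junko's branch passes to Junko's issue by representation.
The 1/20 is divided into 2 equal shares of 1/40 among Kenji, Fumio.
Kenji is living and takes 1/40.
Fumio is living and takes 1/40.
Daichi is living and takes 1/20.
Midori is living and takes 1/20.
Emiko is living and takes 1/20.

Chiyo 2/5; Daichi 1/20; Emiko 1/20; Fumio 1/40; Kenji 1/40; Midori 1/20; Ryo 1/10; Yori 1/5; Yoshiko 1/10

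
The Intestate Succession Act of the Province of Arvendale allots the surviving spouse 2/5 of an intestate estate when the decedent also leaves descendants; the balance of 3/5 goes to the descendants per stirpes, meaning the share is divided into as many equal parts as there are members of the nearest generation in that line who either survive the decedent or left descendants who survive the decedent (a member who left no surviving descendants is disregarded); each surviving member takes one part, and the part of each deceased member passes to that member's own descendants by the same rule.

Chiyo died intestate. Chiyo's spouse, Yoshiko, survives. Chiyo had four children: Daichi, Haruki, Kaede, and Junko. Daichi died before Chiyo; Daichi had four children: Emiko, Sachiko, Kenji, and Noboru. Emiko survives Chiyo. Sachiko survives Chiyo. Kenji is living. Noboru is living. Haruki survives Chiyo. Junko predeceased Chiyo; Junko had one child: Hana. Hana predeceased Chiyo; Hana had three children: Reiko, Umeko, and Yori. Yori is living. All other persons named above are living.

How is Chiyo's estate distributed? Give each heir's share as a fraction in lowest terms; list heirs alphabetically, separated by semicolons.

Yoshiko, as surviving spouse, takes 2/5.
The remaining 3/5 passes to Chiyo's descendants per stirpes.
The 3/5 is divided into 4 equal shares of 3/20 among Daichi, Haruki, Kaede, Junko.
Daichi predeceased; the 3/20 allotted to Daichi's branch passes to Daichi's issue by representation.
The 3/20 is divided into 4 equal shares of 3/80 among Emiko, Sachiko, Kenji, Noboru.
Emiko is living and takes 3/80.
Sachiko is living and takes 3/80.
Kenji is living and takes 3/80.
Noboru is living and takes 3/80.
Haruki is living and takes 3/20.
Kaede is living and takes 3/20.
Junko predeceased; the 3/20 allotted to Junko's branch passes to Junko's issue by representation.
Hana's line is the sole branch at this level, so the full 3/20 passes to Hana's issue by representation.
The 3/20 is divided into 3 equal shares of 1/20 among Reiko, Umeko, Yori.
Reiko is living and takes 1/20.
Umeko is living and takes 1/20.
Yori is living and takes 1/20.

Emiko 3/80; Haruki 3/20; Kaede 3/20; Kenji 3/80; Noboru 3/80; Reiko 1/20; Sachiko 3/80; Umeko 1/20; Yori 1/20; Yoshiko 2/5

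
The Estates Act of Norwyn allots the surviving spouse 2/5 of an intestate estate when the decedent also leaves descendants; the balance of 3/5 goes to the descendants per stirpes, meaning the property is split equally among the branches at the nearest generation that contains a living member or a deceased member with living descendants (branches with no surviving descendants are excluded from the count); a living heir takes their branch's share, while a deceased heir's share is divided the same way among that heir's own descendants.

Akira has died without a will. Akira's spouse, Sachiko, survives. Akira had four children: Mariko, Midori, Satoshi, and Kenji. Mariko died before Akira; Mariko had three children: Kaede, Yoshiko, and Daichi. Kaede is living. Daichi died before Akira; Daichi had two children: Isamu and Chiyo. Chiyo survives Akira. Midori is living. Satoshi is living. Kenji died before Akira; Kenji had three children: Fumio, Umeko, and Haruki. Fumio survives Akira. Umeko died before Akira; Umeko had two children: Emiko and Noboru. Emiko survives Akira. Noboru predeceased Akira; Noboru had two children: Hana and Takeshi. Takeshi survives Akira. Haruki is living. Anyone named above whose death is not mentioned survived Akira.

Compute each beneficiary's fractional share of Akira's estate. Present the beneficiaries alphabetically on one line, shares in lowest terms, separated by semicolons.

Chiyo 1/40; Emiko 1/40; Fumio 1/20; Hana 1/80; Haruki 1/20; Isamu 1/40; Kaede 1/20; Midori 3/20; Sachiko 2/5; Satoshi 3/20; Takeshi 1/80; Yoshiko 1/20

Sachiko, as surviving spouse, takes 2/5.
The remaining 3/5 passes to Akira's descendants per stirpes.
The 3/5 is divided into 4 equal shares of 3/20 among Mariko, Midori, Satoshi, Kenji.
Mariko predeceased; the 3/20 allotted to Mariko's branch passes to Mariko's issue by representation.
The 3/20 is divided into 3 equal shares of 1/20 among Kaede, Yoshiko, Daichi.
Kaede is living and takes 1/20.
Yoshiko is living and takes 1/20.
Daichi predeceased; the 1/20 allotted to Daichi's branch passes to Daichi's issue by representation.
The 1/20 is divided into 2 equal shares of 1/40 among Isamu, Chiyo.
Isamu is living and takes 1/40.
Chiyo is living and takes 1/40.
Midori is living and takes 3/20.
Satoshi is living and takes 3/20.
Kenji predeceased; the 3/20 allotted to Kenji's branch passes to Kenji's issue by representation.
The 3/20 is divided into 3 equal shares of 1/20 among Fumio, Umeko, Haruki.
Fumio is living and takes 1/20.
Umeko predeceased; the 1/20 allotted to Umeko's branch passes to Umeko's issue by representation.
The 1/20 is divided into 2 equal shares of 1/40 among Emiko, Noboru.
Emiko is living and takes 1/40.
Noboru predeceased; the 1/40 allotted to Noboru's branch passes to Noboru's issue by representation.
The 1/40 is divided into 2 equal shares of 1/80 among Hana, Takeshi.
Hana is living and takes 1/80.
Takeshi is living and takes 1/80.
Haruki is living and takes 1/20.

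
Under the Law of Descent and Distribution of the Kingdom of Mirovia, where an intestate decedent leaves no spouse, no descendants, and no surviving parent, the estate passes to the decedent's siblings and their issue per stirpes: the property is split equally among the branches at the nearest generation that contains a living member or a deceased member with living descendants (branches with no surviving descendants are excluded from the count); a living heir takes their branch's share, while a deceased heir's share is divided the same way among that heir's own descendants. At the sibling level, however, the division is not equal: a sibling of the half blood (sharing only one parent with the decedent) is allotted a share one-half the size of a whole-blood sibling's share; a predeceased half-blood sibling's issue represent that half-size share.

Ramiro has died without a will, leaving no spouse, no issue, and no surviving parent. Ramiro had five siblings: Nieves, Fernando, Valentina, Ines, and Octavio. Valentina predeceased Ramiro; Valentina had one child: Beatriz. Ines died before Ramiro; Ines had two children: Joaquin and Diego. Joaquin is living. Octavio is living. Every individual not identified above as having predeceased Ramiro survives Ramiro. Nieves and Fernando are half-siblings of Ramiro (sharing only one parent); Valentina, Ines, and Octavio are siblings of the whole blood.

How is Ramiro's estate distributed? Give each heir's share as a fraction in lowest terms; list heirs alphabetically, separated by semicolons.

No spouse, descendants, or parent survives, so the estate passes to Ramiro's siblings per stirpes.
Half-blood siblings count for one-half the weight of whole-blood siblings at the initial division.
Dividing 1 in proportion to weights (total weight 4): Nieves (weight 1/2) → 1/8; Fernando (weight 1/2) → 1/8; Valentina (weight 1) → 1/4; Ines (weight 1) → 1/4; Octavio (weight 1) → 1/4.
Nieves is living and takes 1/8.
Fernando is living and takes 1/8.
Valentina predeceased; the 1/4 allotted to Valentina's branch passes to Valentina's issue by representation.
Beatriz is the sole taker at this level and receives the full 1/4.
Ines predeceased; the 1/4 allotted to Ines's branch passes to Ines's issue by representation.
The 1/4 is divided into 2 equal shares of 1/8 among Joaquin, Diego.
Joaquin is living and takes 1/8.
Diego is living and takes 1/8.
Octavio is living and takes 1/4.

Beatriz 1/4; Diego 1/8; Fernando 1/8; Joaquin 1/8; Nieves 1/8; Octavio 1/4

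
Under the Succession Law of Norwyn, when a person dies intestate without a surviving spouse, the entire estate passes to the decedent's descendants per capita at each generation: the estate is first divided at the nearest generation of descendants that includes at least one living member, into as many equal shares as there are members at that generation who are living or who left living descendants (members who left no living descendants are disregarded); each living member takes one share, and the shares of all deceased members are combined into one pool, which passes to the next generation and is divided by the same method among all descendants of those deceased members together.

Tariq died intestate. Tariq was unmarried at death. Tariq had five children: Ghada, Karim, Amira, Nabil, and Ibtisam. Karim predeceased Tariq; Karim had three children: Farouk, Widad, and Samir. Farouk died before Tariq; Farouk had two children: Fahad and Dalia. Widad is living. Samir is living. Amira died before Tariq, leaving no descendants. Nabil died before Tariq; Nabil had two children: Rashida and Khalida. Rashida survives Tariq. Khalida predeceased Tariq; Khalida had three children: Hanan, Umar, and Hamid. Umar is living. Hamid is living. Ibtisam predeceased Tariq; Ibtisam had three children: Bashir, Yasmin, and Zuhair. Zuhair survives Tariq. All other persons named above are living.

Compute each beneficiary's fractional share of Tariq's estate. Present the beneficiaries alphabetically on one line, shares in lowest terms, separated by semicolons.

Bashir 3/32; Dalia 3/80; Fahad 3/80; Ghada 1/4; Hamid 3/80; Hanan 3/80; Rashida 3/32; Samir 3/32; Umar 3/80; Widad 3/32; Yasmin 3/32; Zuhair 3/32

There is no surviving spouse, so the entire estate passes to Tariq's descendants per capita at each generation.
At generation 1 (Ghada, Karim, Nabil, Ibtisam) there are 4 shares of (1)/4 = 1/4 each.
Living: Ghada — each takes 1/4.
Deceased: Karim, Nabil, and Ibtisam. Their combined 3/4 is pooled and carried to generation 2.
At generation 2 (Farouk, Widad, Samir, Rashida, Khalida, Bashir, Yasmin, Zuhair) there are 8 shares of (3/4)/8 = 3/32 each.
Living: Widad, Samir, Rashida, Bashir, Yasmin, and Zuhair — each takes 3/32.
Deceased: Farouk and Khalida. Their combined 3/16 is pooled and carried to generation 3.
At generation 3 (Fahad, Dalia, Hanan, Umar, Hamid) there are 5 shares of (3/16)/5 = 3/80 each.
Living: Fahad, Dalia, Hanan, Umar, and Hamid — each takes 3/80.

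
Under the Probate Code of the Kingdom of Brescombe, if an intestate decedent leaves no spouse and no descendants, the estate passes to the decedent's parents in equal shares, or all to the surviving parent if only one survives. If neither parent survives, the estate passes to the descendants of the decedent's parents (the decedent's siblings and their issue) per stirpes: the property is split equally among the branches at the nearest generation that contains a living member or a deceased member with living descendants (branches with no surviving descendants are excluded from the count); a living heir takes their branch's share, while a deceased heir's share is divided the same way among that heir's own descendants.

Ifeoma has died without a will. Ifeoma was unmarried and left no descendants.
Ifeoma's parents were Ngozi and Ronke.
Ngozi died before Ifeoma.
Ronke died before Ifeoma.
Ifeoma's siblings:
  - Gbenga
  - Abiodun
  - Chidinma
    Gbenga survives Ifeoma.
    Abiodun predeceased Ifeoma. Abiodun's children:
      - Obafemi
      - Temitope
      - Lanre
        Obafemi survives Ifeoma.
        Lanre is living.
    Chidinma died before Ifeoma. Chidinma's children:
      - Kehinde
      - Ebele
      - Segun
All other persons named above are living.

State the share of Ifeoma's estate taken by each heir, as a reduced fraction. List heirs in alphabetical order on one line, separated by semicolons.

Neither parent survives and there are no descendants, so the estate passes to Ifeoma's siblings and their issue per stirpes.
The estate is divided into 3 equal shares of 1/3 among Gbenga, Abiodun, Chidinma.
Gbenga is living and takes 1/3.
Abiodun predeceased; the 1/3 allotted to Abiodun's branch passes to Abiodun's issue by representation.
The 1/3 is divided into 3 equal shares of 1/9 among Obafemi, Temitope, Lanre.
Obafemi is living and takes 1/9.
Temitope is living and takes 1/9.
Lanre is living and takes 1/9.
Chidinma predeceased; the 1/3 allotted to Chidinma's branch passes to Chidinma's issue by representation.
The 1/3 is divided into 3 equal shares of 1/9 among Kehinde, Ebele, Segun.
Kehinde is living and takes 1/9.
Ebele is living and takes 1/9.
Segun is living and takes 1/9.

Ebele 1/9; Gbenga 1/3; Kehinde 1/9; Lanre 1/9; Obafemi 1/9; Segun 1/9; Temitope 1/9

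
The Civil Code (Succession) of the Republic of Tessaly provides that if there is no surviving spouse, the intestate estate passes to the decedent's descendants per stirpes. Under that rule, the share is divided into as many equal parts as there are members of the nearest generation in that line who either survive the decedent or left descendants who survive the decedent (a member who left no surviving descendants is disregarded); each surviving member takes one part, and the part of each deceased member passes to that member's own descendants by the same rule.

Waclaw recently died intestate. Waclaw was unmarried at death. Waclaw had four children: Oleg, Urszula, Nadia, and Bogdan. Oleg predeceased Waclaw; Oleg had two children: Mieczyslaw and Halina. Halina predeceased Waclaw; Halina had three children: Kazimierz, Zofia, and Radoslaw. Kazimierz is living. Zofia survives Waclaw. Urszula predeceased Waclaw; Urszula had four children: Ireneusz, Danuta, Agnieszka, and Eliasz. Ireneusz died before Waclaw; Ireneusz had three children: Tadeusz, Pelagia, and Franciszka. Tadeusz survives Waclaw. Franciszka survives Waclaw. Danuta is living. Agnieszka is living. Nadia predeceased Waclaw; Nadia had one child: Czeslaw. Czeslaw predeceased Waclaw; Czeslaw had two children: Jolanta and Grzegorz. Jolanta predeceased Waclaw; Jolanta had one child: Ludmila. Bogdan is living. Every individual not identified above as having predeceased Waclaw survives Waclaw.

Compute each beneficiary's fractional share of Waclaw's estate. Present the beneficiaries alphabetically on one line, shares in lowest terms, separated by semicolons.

There is no surviving spouse, so the entire estate passes to Waclaw's descendants per stirpes.
The estate is divided into 4 equal shares of 1/4 among Oleg, Urszula, Nadia, Bogdan.
Oleg predeceased; the 1/4 allotted to Oleg's branch passes to Oleg's issue by representation.
The 1/4 is divided into 2 equal shares of 1/8 among Mieczyslaw, Halina.
Mieczyslaw is living and takes 1/8.
Halina predeceased; the 1/8 allotted to Halina's branch passes to Halina's issue by representation.
The 1/8 is divided into 3 equal shares of 1/24 among Kazimierz, Zofia, Radoslaw.
Kazimierz is living and takes 1/24.
Zofia is living and takes 1/24.
Radoslaw is living and takes 1/24.
Urszula predeceased; the 1/4 allotted to Urszula's branch passes to Urszula's issue by representation.
The 1/4 is divided into 4 equal shares of 1/16 among Ireneusz, Danuta, Agnieszka, Eliasz.
Ireneusz predeceased; the 1/16 allotted to Ireneusz's branch passes to Ireneusz's issue by representation.
The 1/16 is divided into 3 equal shares of 1/48 among Tadeusz, Pelagia, Franciszka.
Tadeusz is living and takes 1/48.
Pelagia is living and takes 1/48.
Franciszka is living and takes 1/48.
Danuta is living and takes 1/16.
Agnieszka is living and takes 1/16.
Eliasz is living and takes 1/16.
Nadia predeceased; the 1/4 allotted to Nadia's branch passes to Nadia's issue by representation.
Czeslaw's line is the sole branch at this level, so the full 1/4 passes to Czeslaw's issue by representation.
The 1/4 is divided into 2 equal shares of 1/8 among Jolanta, Grzegorz.
Jolanta predeceased; the 1/8 allotted to Jolanta's branch passes to Jolanta's issue by representation.
Ludmila is the sole taker at this level and receives the full 1/8.
Grzegorz is living and takes 1/8.
Bogdan is living and takes 1/4.

Agnieszka 1/16; Bogdan 1/4; Danuta 1/16; Eliasz 1/16; Franciszka 1/48; Grzegorz 1/8; Kazimierz 1/24; Ludmila 1/8; Mieczyslaw 1/8; Pelagia 1/48; Radoslaw 1/24; Tadeusz 1/48; Zofia 1/24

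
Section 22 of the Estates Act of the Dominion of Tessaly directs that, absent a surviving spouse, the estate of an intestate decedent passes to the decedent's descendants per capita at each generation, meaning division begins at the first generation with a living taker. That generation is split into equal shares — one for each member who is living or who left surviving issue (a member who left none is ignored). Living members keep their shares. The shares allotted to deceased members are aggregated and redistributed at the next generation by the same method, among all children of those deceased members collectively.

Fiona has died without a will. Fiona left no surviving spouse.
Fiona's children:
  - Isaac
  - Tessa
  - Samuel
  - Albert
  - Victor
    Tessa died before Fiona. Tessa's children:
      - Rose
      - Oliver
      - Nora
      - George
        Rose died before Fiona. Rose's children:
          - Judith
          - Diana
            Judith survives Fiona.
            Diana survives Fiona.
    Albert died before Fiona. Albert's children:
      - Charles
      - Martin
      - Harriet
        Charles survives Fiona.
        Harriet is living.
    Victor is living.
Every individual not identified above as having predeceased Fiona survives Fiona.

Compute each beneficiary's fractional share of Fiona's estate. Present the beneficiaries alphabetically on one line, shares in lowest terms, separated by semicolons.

Charles 2/35; Diana 1/35; George 2/35; Harriet 2/35; Isaac 1/5; Judith 1/35; Martin 2/35; Nora 2/35; Oliver 2/35; Samuel 1/5; Victor 1/5

There is no surviving spouse, so the entire estate passes to Fiona's descendants per capita at each generation.
At generation 1 (Isaac, Tessa, Samuel, Albert, Victor) there are 5 shares of (1)/5 = 1/5 each.
Living: Isaac, Samuel, and Victor — each takes 1/5.
Deceased: Tessa and Albert. Their combined 2/5 is pooled and carried to generation 2.
At generation 2 (Rose, Oliver, Nora, George, Charles, Martin, Harriet) there are 7 shares of (2/5)/7 = 2/35 each.
Living: Oliver, Nora, George, Charles, Martin, and Harriet — each takes 2/35.
Deceased: Rose. That 2/35 share is carried to generation 3.
At generation 3 (Judith, Diana) there are 2 shares of (2/35)/2 = 1/35 each.
Living: Judith and Diana — each takes 1/35.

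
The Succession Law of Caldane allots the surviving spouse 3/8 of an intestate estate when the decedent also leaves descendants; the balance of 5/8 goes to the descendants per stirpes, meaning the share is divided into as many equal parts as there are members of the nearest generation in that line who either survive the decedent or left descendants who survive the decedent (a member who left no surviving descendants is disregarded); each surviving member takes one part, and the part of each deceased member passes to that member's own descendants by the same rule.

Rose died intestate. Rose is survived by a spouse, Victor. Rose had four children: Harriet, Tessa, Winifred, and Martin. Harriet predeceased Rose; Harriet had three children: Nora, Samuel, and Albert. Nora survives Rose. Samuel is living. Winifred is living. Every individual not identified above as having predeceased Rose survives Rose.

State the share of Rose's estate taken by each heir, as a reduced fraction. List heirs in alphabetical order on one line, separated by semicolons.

Victor, as surviving spouse, takes 3/8.
The remaining 5/8 passes to Rose's descendants per stirpes.
The 5/8 is divided into 4 equal shares of 5/32 among Harriet, Tessa, Winifred, Martin.
Harriet predeceased; the 5/32 allotted to Harriet's branch passes to Harriet's issue by representation.
The 5/32 is divided into 3 equal shares of 5/96 among Nora, Samuel, Albert.
Nora is living and takes 5/96.
Samuel is living and takes 5/96.
Albert is living and takes 5/96.
Tessa is living and takes 5/32.
Winifred is living and takes 5/32.
Martin is living and takes 5/32.

Albert 5/96; Martin 5/32; Nora 5/96; Samuel 5/96; Tessa 5/32; Victor 3/8; Winifred 5/32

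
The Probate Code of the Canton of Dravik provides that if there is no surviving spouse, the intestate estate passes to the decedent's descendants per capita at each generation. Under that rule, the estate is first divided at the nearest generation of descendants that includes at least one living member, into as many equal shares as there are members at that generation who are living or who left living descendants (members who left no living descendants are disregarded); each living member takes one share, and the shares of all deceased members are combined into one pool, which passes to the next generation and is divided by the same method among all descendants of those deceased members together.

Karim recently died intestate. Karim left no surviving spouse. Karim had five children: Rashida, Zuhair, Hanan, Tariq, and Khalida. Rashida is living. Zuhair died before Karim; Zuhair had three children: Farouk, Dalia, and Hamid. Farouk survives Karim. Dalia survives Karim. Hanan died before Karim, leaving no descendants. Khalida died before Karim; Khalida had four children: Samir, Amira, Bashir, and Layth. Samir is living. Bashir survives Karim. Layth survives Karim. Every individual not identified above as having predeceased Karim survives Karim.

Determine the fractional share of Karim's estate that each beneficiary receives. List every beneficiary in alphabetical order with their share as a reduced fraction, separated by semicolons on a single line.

Amira 1/14; Bashir 1/14; Dalia 1/14; Farouk 1/14; Hamid 1/14; Layth 1/14; Rashida 1/4; Samir 1/14; Tariq 1/4

There is no surviving spouse, so the entire estate passes to Karim's descendants per capita at each generation.
At generation 1 (Rashida, Zuhair, Tariq, Khalida) there are 4 shares of (1)/4 = 1/4 each.
Living: Rashida and Tariq — each takes 1/4.
Deceased: Zuhair and Khalida. Their combined 1/2 is pooled and carried to generation 2.
At generation 2 (Farouk, Dalia, Hamid, Samir, Amira, Bashir, Layth) there are 7 shares of (1/2)/7 = 1/14 each.
Living: Farouk, Dalia, Hamid, Samir, Amira, Bashir, and Layth — each takes 1/14.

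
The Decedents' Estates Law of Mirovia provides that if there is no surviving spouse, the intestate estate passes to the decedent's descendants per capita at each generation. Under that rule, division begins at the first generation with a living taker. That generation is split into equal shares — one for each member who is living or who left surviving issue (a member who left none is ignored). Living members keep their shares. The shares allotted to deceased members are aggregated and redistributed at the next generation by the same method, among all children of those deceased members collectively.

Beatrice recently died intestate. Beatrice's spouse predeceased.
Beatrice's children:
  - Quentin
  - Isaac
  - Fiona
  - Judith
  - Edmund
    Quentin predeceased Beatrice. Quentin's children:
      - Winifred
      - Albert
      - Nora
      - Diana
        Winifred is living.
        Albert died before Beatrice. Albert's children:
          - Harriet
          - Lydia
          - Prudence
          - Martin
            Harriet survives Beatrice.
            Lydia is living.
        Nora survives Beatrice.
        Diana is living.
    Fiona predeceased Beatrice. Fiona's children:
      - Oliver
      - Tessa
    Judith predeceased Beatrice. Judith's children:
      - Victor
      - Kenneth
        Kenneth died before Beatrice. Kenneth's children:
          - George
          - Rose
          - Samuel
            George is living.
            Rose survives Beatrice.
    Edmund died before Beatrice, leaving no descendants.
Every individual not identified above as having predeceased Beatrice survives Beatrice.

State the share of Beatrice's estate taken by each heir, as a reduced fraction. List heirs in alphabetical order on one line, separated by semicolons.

Diana 3/32; George 3/112; Harriet 3/112; Isaac 1/4; Lydia 3/112; Martin 3/112; Nora 3/32; Oliver 3/32; Prudence 3/112; Rose 3/112; Samuel 3/112; Tessa 3/32; Victor 3/32; Winifred 3/32

There is no surviving spouse, so the entire estate passes to Beatrice's descendants per capita at each generation.
At generation 1 (Quentin, Isaac, Fiona, Judith) there are 4 shares of (1)/4 = 1/4 each.
Living: Isaac — each takes 1/4.
Deceased: Quentin, Fiona, and Judith. Their combined 3/4 is pooled and carried to generation 2.
At generation 2 (Winifred, Albert, Nora, Diana, Oliver, Tessa, Victor, Kenneth) there are 8 shares of (3/4)/8 = 3/32 each.
Living: Winifred, Nora, Diana, Oliver, Tessa, and Victor — each takes 3/32.
Deceased: Albert and Kenneth. Their combined 3/16 is pooled and carried to generation 3.
At generation 3 (Harriet, Lydia, Prudence, Martin, George, Rose, Samuel) there are 7 shares of (3/16)/7 = 3/112 each.
Living: Harriet, Lydia, Prudence, Martin, George, Rose, and Samuel — each takes 3/112.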